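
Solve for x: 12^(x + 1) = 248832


Express both sides with the same base.
248832 = 12^5
Since the bases match, equate exponents: x + 1 = 5
So x = 5 - (1) = 4

x = 4


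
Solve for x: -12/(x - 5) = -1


Multiply both sides by (x - 5): -12 = -1(x - 5)
Distribute: -12 = -x + 5
-x = -12 - 5 = -17
x = 17

x = 17


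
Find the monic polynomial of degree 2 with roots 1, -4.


A monic polynomial with roots 1, -4 is:
p(x) = (x - 1)(x + 4)
After multiplying by (x - 1): x - 1
After multiplying by (x + 4): x^2 + 3x - 4

x^2 + 3x - 4


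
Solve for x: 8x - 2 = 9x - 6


Starting with: 8x - 2 = 9x - 6
Move all x terms to left: (8 - 9)x = -6 + 2
Simplify: -x = -4
Divide both sides by -1: x = 4

x = 4


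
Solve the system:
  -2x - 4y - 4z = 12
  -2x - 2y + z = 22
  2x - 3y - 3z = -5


Using Cramer's rule. Expand each determinant along the first row.
D  = (-2)*[(-2)*(-3) - 1*(-3)] - (-4)*[(-2)*(-3) - 1*2] + (-4)*[(-2)*(-3) - (-2)*2]
  = (-2)*(9) - (-4)*(4) + (-4)*(10) = -42
Dx = 12*[(-2)*(-3) - 1*(-3)] - (-4)*[22*(-3) - 1*(-5)] + (-4)*[22*(-3) - (-2)*(-5)]
  = 12*(9) - (-4)*(-61) + (-4)*(-76) = 168
Dy = (-2)*[22*(-3) - 1*(-5)] - 12*[(-2)*(-3) - 1*2] + (-4)*[(-2)*(-5) - 22*2]
  = (-2)*(-61) - 12*(4) + (-4)*(-34) = 210
Dz = (-2)*[(-2)*(-5) - 22*(-3)] - (-4)*[(-2)*(-5) - 22*2] + 12*[(-2)*(-3) - (-2)*2]
  = (-2)*(76) - (-4)*(-34) + 12*(10) = -168
x = Dx/D = 168/-42 = -4, y = Dy/D = 210/-42 = -5, z = Dz/D = -168/-42 = 4
Check eq1: (-2)(-4) + (-4)(-5) + (-4)(4) = 12 = 12 ✓
Check eq2: (-2)(-4) + (-2)(-5) + (1)(4) = 22 = 22 ✓
Check eq3: (2)(-4) + (-3)(-5) + (-3)(4) = -5 = -5 ✓

x = -4, y = -5, z = 4


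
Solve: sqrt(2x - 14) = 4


Square both sides: 2x - 14 = 4^2 = 16
2x = 16 + 14 = 30
x = 15
Check: sqrt(2*15 - 14) = sqrt(16) = 4 ✓

x = 15


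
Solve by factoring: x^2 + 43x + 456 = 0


We need two numbers that multiply to 456 and add to 43.
Those numbers are 19 and 24 (since 19 * 24 = 456 and 19 + 24 = 43).
So x^2 + 43x + 456 = (x + 19)(x + 24) = 0
Setting each factor to zero: x = -19 or x = -24

x = -24, x = -19


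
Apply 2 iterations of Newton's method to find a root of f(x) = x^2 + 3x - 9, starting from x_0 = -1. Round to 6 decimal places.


Newton's method: x_(n+1) = x_n - f(x_n)/f'(x_n)
f(x) = x^2 + 3x - 9
f'(x) = 2x + 3

Iteration 1:
  f(-1.000000) = -11.000000
  f'(-1.000000) = 1.000000
  x_1 = -1.000000 - (-11.000000)/(1.000000) = 10.000000

Iteration 2:
  f(10.000000) = 121.000000
  f'(10.000000) = 23.000000
  x_2 = 10.000000 - (121.000000)/(23.000000) = 4.739130

x_2 = 4.739130


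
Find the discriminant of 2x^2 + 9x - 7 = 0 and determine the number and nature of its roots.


For ax^2 + bx + c = 0, discriminant D = b^2 - 4ac
Here a = 2, b = 9, c = -7
D = (9)^2 - 4(2)(-7) = 81 + 56 = 137

D = 137 > 0 but not a perfect square
The equation has 2 distinct real irrational roots.

Discriminant = 137, 2 distinct real irrational roots


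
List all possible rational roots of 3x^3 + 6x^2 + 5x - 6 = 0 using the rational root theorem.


Rational root theorem: possible roots are ±p/q where:
  p divides the constant term (-6): p ∈ {1, 2, 3, 6}
  q divides the leading coefficient (3): q ∈ {1, 3}

All possible rational roots: -6, -3, -2, -1, -2/3, -1/3, 1/3, 2/3, 1, 2, 3, 6

-6, -3, -2, -1, -2/3, -1/3, 1/3, 2/3, 1, 2, 3, 6


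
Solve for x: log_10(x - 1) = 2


Convert to exponential form: x - 1 = 10^2 = 100
x = 100 + 1 = 101
Check: log_10(101 - 1) = log_10(100) = log_10(100) = 2 ✓

x = 101


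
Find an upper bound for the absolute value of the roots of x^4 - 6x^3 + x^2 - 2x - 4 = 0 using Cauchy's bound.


Cauchy's bound: all roots r satisfy |r| <= 1 + max(|a_i/a_n|) for i = 0,...,n-1
where a_n is the leading coefficient.

Coefficients: [1, -6, 1, -2, -4]
Leading coefficient a_n = 1
Ratios |a_i/a_n|: 6, 1, 2, 4
Maximum ratio: 6
Cauchy's bound: |r| <= 1 + 6 = 7

Upper bound = 7


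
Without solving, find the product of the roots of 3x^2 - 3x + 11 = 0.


By Vieta's formulas for ax^2 + bx + c = 0:
  Sum of roots = -b/a
  Product of roots = c/a

Here a = 3, b = -3, c = 11
Sum = -(-3)/3 = 1
Product = 11/3 = 11/3

Product = 11/3


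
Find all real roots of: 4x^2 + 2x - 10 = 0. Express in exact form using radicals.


Using the quadratic formula: x = (-b ± sqrt(b^2 - 4ac)) / (2a)
Here a = 4, b = 2, c = -10
Discriminant = b^2 - 4ac = 2^2 - 4(4)(-10) = 4 + 160 = 164
Since discriminant = 164 > 0, there are two real roots.
x = (-2 ± 2*sqrt(41)) / 8
Simplifying: x = (-1 ± sqrt(41)) / 4
Numerically: x ≈ 1.3508 or x ≈ -1.8508

x = (-1 + sqrt(41)) / 4 or x = (-1 - sqrt(41)) / 4


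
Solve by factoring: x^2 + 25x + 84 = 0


We need two numbers that multiply to 84 and add to 25.
Those numbers are 4 and 21 (since 4 * 21 = 84 and 4 + 21 = 25).
So x^2 + 25x + 84 = (x + 4)(x + 21) = 0
Setting each factor to zero: x = -4 or x = -21

x = -21, x = -4


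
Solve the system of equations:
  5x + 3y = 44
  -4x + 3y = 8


Using Cramer's rule:
Determinant D = (5)(3) - (-4)(3) = 15 + 12 = 27
Dx = (44)(3) - (8)(3) = 132 - 24 = 108
Dy = (5)(8) - (-4)(44) = 40 + 176 = 216
x = Dx/D = 108/27 = 4
y = Dy/D = 216/27 = 8

x = 4, y = 8


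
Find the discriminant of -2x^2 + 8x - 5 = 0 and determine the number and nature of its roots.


For ax^2 + bx + c = 0, discriminant D = b^2 - 4ac
Here a = -2, b = 8, c = -5
D = (8)^2 - 4(-2)(-5) = 64 - 40 = 24

D = 24 > 0 but not a perfect square
The equation has 2 distinct real irrational roots.

Discriminant = 24, 2 distinct real irrational roots


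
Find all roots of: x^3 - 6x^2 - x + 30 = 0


Let p(x) = x^3 - 6x^2 - x + 30. By the rational root theorem (leading coefficient 1), any rational root is an integer divisor of 30: try ±1, ±2, ... in turn.
Test x = 1: value = 24 ≠ 0.
Test x = -1: value = 24 ≠ 0.
Test x = 2: value = 12 ≠ 0.
Test x = -2: value = 0 ✓, so (x + 2) is a factor.
Synthetic division by (x + 2): bring down 1; 1(-2) - 6 = -8; (-8)(-2) - 1 = 15; 15(-2) + 30 = 0 → quotient x^2 - 8x + 15, remainder 0.
Solve the quadratic x^2 - 8x + 15 = 0: discriminant = (-8)^2 - 4(1)(15) = 64 - 60 = 4.
sqrt(4) = 2, so x = (8 ± 2)/2: x = 5 or x = 3.
Collecting all roots found:

x = -2, x = 3, x = 5


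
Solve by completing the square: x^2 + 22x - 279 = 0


Start: x^2 + 22x - 279 = 0
Move constant: x^2 + 22x = 279
Half of 22 is 11, squared is 121
Add 121 to both sides: x^2 + 22x + 121 = 400
(x + 11)^2 = 400
x + 11 = ±20
x = -11 + 20 = 9 or x = -11 - 20 = -31

x = -31, x = 9


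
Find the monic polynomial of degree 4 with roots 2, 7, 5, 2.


A monic polynomial with roots 2, 7, 5, 2 is:
p(x) = (x - 2)(x - 7)(x - 5)(x - 2)
After multiplying by (x - 2): x - 2
After multiplying by (x - 7): x^2 - 9x + 14
After multiplying by (x - 5): x^3 - 14x^2 + 59x - 70
After multiplying by (x - 2): x^4 - 16x^3 + 87x^2 - 188x + 140

x^4 - 16x^3 + 87x^2 - 188x + 140


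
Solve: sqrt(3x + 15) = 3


Square both sides: 3x + 15 = 3^2 = 9
3x = 9 - 15 = -6
x = -2
Check: sqrt(3*(-2) + 15) = sqrt(9) = 3 ✓

x = -2


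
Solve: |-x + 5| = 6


An absolute value equation |expr| = 6 gives two cases:
Case 1: -x + 5 = 6
  -x = 1, so x = -1
Case 2: -x + 5 = -6
  -x = -11, so x = 11

x = -1, x = 11


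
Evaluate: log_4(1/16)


We need the exponent such that 4^? = 1/16
4^(-2) = 1/4^2 = 1/16
Therefore log_4(1/16) = -2

-2


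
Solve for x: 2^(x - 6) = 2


Express both sides with the same base.
2 = 2^1
Since the bases match, equate exponents: x - 6 = 1
So x = 1 - (-6) = 7

x = 7


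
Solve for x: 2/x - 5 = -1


Subtract -5 from both sides: 2/x = 4
Multiply both sides by x: 2 = 4 * x
Divide by 4: x = 1/2

x = 1/2


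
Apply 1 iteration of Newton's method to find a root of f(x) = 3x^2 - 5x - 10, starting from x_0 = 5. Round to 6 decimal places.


Newton's method: x_(n+1) = x_n - f(x_n)/f'(x_n)
f(x) = 3x^2 - 5x - 10
f'(x) = 6x - 5

Iteration 1:
  f(5.000000) = 40.000000
  f'(5.000000) = 25.000000
  x_1 = 5.000000 - (40.000000)/(25.000000) = 3.400000

x_1 = 3.400000


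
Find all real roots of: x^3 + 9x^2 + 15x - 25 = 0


Let p(x) = x^3 + 9x^2 + 15x - 25. By the rational root theorem (leading coefficient 1), any rational root is an integer divisor of 25: try ±1, ±2, ... in turn.
Test x = 1: value = 0 ✓, so (x - 1) is a factor.
Synthetic division by (x - 1): bring down 1; 1(1) + 9 = 10; 10(1) + 15 = 25; 25(1) - 25 = 0 → quotient x^2 + 10x + 25, remainder 0.
Solve the quadratic x^2 + 10x + 25 = 0: discriminant = 10^2 - 4(1)(25) = 100 - 100 = 0.
Discriminant = 0, so a double root: x = -10/2 = -5.

x = -5 (multiplicity 2), x = 1


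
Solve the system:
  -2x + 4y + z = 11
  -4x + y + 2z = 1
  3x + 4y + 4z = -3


Using Cramer's rule. Expand each determinant along the first row.
D  = (-2)*[1*4 - 2*4] - 4*[(-4)*4 - 2*3] + 1*[(-4)*4 - 1*3]
  = (-2)*(-4) - 4*(-22) + 1*(-19) = 77
Dx = 11*[1*4 - 2*4] - 4*[1*4 - 2*(-3)] + 1*[1*4 - 1*(-3)]
  = 11*(-4) - 4*(10) + 1*(7) = -77
Dy = (-2)*[1*4 - 2*(-3)] - 11*[(-4)*4 - 2*3] + 1*[(-4)*(-3) - 1*3]
  = (-2)*(10) - 11*(-22) + 1*(9) = 231
Dz = (-2)*[1*(-3) - 1*4] - 4*[(-4)*(-3) - 1*3] + 11*[(-4)*4 - 1*3]
  = (-2)*(-7) - 4*(9) + 11*(-19) = -231
x = Dx/D = -77/77 = -1, y = Dy/D = 231/77 = 3, z = Dz/D = -231/77 = -3
Check eq1: (-2)(-1) + (4)(3) + (1)(-3) = 11 = 11 ✓
Check eq2: (-4)(-1) + (1)(3) + (2)(-3) = 1 = 1 ✓
Check eq3: (3)(-1) + (4)(3) + (4)(-3) = -3 = -3 ✓

x = -1, y = 3, z = -3


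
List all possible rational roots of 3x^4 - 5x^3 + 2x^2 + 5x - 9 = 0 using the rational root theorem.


Rational root theorem: possible roots are ±p/q where:
  p divides the constant term (-9): p ∈ {1, 3, 9}
  q divides the leading coefficient (3): q ∈ {1, 3}

All possible rational roots: -9, -3, -1, -1/3, 1/3, 1, 3, 9

-9, -3, -1, -1/3, 1/3, 1, 3, 9


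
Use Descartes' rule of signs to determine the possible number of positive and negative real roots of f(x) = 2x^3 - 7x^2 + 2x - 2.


Descartes' rule of signs:

For positive roots, count sign changes in f(x) = 2x^3 - 7x^2 + 2x - 2:
Signs of coefficients: +, -, +, -
Number of sign changes: 3
Possible positive real roots: 3, 1

For negative roots, examine f(-x) = -2x^3 - 7x^2 - 2x - 2:
Signs of coefficients: -, -, -, -
Number of sign changes: 0
Possible negative real roots: 0

Positive roots: 3 or 1; Negative roots: 0


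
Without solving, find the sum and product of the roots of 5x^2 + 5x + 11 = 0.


By Vieta's formulas for ax^2 + bx + c = 0:
  Sum of roots = -b/a
  Product of roots = c/a

Here a = 5, b = 5, c = 11
Sum = -(5)/5 = -1
Product = 11/5 = 11/5

Sum = -1, Product = 11/5


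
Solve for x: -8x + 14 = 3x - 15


Starting with: -8x + 14 = 3x - 15
Move all x terms to left: (-8 - 3)x = -15 - 14
Simplify: -11x = -29
Divide both sides by -11: x = 29/11

x = 29/11


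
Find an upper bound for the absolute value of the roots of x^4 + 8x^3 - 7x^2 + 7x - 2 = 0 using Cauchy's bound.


Cauchy's bound: all roots r satisfy |r| <= 1 + max(|a_i/a_n|) for i = 0,...,n-1
where a_n is the leading coefficient.

Coefficients: [1, 8, -7, 7, -2]
Leading coefficient a_n = 1
Ratios |a_i/a_n|: 8, 7, 7, 2
Maximum ratio: 8
Cauchy's bound: |r| <= 1 + 8 = 9

Upper bound = 9


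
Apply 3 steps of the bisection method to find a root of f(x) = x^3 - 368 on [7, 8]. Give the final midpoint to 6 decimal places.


f(x) = x^3 - 368
f(7) = -25 < 0
f(8) = 144 > 0

Step 1: midpoint = (7.000000 + 8.000000)/2 = 7.500000
  f(7.500000) = 53.875000
  f(mid) > 0, so root is in [7.000000, 7.500000]

Step 2: midpoint = (7.000000 + 7.500000)/2 = 7.250000
  f(7.250000) = 13.078125
  f(mid) > 0, so root is in [7.000000, 7.250000]

Step 3: midpoint = (7.000000 + 7.250000)/2 = 7.125000
  f(7.125000) = -6.294922
  f(mid) < 0, so root is in [7.125000, 7.250000]

midpoint = 7.125000


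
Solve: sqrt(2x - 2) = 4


Square both sides: 2x - 2 = 4^2 = 16
2x = 16 + 2 = 18
x = 9
Check: sqrt(2*9 - 2) = sqrt(16) = 4 ✓

x = 9


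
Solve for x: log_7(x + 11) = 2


Convert to exponential form: x + 11 = 7^2 = 49
x = 49 - 11 = 38
Check: log_7(38 + 11) = log_7(49) = log_7(49) = 2 ✓

x = 38


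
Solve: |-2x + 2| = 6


An absolute value equation |expr| = 6 gives two cases:
Case 1: -2x + 2 = 6
  -2x = 4, so x = -2
Case 2: -2x + 2 = -6
  -2x = -8, so x = 4

x = -2, x = 4


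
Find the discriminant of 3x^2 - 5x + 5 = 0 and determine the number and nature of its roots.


For ax^2 + bx + c = 0, discriminant D = b^2 - 4ac
Here a = 3, b = -5, c = 5
D = (-5)^2 - 4(3)(5) = 25 - 60 = -35

D = -35 < 0
The equation has no real roots (2 complex conjugate roots).

Discriminant = -35, no real roots (2 complex conjugate roots)


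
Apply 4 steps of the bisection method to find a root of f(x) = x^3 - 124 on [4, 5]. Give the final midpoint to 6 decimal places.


f(x) = x^3 - 124
f(4) = -60 < 0
f(5) = 1 > 0

Step 1: midpoint = (4.000000 + 5.000000)/2 = 4.500000
  f(4.500000) = -32.875000
  f(mid) < 0, so root is in [4.500000, 5.000000]

Step 2: midpoint = (4.500000 + 5.000000)/2 = 4.750000
  f(4.750000) = -16.828125
  f(mid) < 0, so root is in [4.750000, 5.000000]

Step 3: midpoint = (4.750000 + 5.000000)/2 = 4.875000
  f(4.875000) = -8.142578
  f(mid) < 0, so root is in [4.875000, 5.000000]

Step 4: midpoint = (4.875000 + 5.000000)/2 = 4.937500
  f(4.937500) = -3.629150
  f(mid) < 0, so root is in [4.937500, 5.000000]

midpoint = 4.937500


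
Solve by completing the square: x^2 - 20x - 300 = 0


Start: x^2 - 20x - 300 = 0
Move constant: x^2 - 20x = 300
Half of -20 is -10, squared is 100
Add 100 to both sides: x^2 - 20x + 100 = 400
(x - 10)^2 = 400
x - 10 = ±20
x = 10 + 20 = 30 or x = 10 - 20 = -10

x = -10, x = 30


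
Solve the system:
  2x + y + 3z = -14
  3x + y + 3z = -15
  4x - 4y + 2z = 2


Using Cramer's rule. Expand each determinant along the first row.
D  = 2*[1*2 - 3*(-4)] - 1*[3*2 - 3*4] + 3*[3*(-4) - 1*4]
  = 2*(14) - 1*(-6) + 3*(-16) = -14
Dx = (-14)*[1*2 - 3*(-4)] - 1*[(-15)*2 - 3*2] + 3*[(-15)*(-4) - 1*2]
  = (-14)*(14) - 1*(-36) + 3*(58) = 14
Dy = 2*[(-15)*2 - 3*2] - (-14)*[3*2 - 3*4] + 3*[3*2 - (-15)*4]
  = 2*(-36) - (-14)*(-6) + 3*(66) = 42
Dz = 2*[1*2 - (-15)*(-4)] - 1*[3*2 - (-15)*4] + (-14)*[3*(-4) - 1*4]
  = 2*(-58) - 1*(66) + (-14)*(-16) = 42
x = Dx/D = 14/-14 = -1, y = Dy/D = 42/-14 = -3, z = Dz/D = 42/-14 = -3
Check eq1: (2)(-1) + (1)(-3) + (3)(-3) = -14 = -14 ✓
Check eq2: (3)(-1) + (1)(-3) + (3)(-3) = -15 = -15 ✓
Check eq3: (4)(-1) + (-4)(-3) + (2)(-3) = 2 = 2 ✓

x = -1, y = -3, z = -3


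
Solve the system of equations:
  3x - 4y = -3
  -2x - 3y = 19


Using Cramer's rule:
Determinant D = (3)(-3) - (-2)(-4) = -9 - 8 = -17
Dx = (-3)(-3) - (19)(-4) = 9 + 76 = 85
Dy = (3)(19) - (-2)(-3) = 57 - 6 = 51
x = Dx/D = 85/-17 = -5
y = Dy/D = 51/-17 = -3

x = -5, y = -3


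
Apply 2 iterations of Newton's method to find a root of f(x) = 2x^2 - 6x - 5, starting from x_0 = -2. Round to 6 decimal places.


Newton's method: x_(n+1) = x_n - f(x_n)/f'(x_n)
f(x) = 2x^2 - 6x - 5
f'(x) = 4x - 6

Iteration 1:
  f(-2.000000) = 15.000000
  f'(-2.000000) = -14.000000
  x_1 = -2.000000 - (15.000000)/(-14.000000) = -0.928571

Iteration 2:
  f(-0.928571) = 2.295918
  f'(-0.928571) = -9.714286
  x_2 = -0.928571 - (2.295918)/(-9.714286) = -0.692227

x_2 = -0.692227


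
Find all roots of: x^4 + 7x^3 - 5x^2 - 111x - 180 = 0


Let p(x) = x^4 + 7x^3 - 5x^2 - 111x - 180. By the rational root theorem (leading coefficient 1), any rational root is an integer divisor of 180: try ±1, ±2, ... in turn.
Test x = 1: value = -288 ≠ 0.
Test x = -1: value = -80 ≠ 0.
Test x = 2: value = -350 ≠ 0.
Test x = -2: value = -18 ≠ 0.
Test x = 3: value = -288 ≠ 0.
Test x = -3: value = 0 ✓, so (x + 3) is a factor.
Synthetic division by (x + 3): bring down 1; 1(-3) + 7 = 4; 4(-3) - 5 = -17; (-17)(-3) - 111 = -60; (-60)(-3) - 180 = 0 → quotient x^3 + 4x^2 - 17x - 60, remainder 0.
Continue with the quotient x^3 + 4x^2 - 17x - 60 (candidates must divide 60; re-test x = -3 first in case it repeats).
Test x = -3: value = 0 ✓, so (x + 3) is a factor.
Synthetic division by (x + 3): bring down 1; 1(-3) + 4 = 1; 1(-3) - 17 = -20; (-20)(-3) - 60 = 0 → quotient x^2 + x - 20, remainder 0.
Solve the quadratic x^2 + x - 20 = 0: discriminant = 1^2 - 4(1)(-20) = 1 + 80 = 81.
sqrt(81) = 9, so x = (-1 ± 9)/2: x = 4 or x = -5.
Collecting all roots found:

x = -5, x = -3 (multiplicity 2), x = 4


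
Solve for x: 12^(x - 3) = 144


Express both sides with the same base.
144 = 12^2
Since the bases match, equate exponents: x - 3 = 2
So x = 2 - (-3) = 5

x = 5


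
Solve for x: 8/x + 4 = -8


Subtract 4 from both sides: 8/x = -12
Multiply both sides by x: 8 = -12 * x
Divide by -12: x = -2/3

x = -2/3


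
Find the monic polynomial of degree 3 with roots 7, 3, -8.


A monic polynomial with roots 7, 3, -8 is:
p(x) = (x - 7)(x - 3)(x + 8)
After multiplying by (x - 7): x - 7
After multiplying by (x - 3): x^2 - 10x + 21
After multiplying by (x + 8): x^3 - 2x^2 - 59x + 168

x^3 - 2x^2 - 59x + 168


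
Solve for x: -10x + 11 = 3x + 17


Starting with: -10x + 11 = 3x + 17
Move all x terms to left: (-10 - 3)x = 17 - 11
Simplify: -13x = 6
Divide both sides by -13: x = -6/13

x = -6/13


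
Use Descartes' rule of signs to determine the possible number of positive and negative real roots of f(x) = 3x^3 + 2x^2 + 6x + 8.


Descartes' rule of signs:

For positive roots, count sign changes in f(x) = 3x^3 + 2x^2 + 6x + 8:
Signs of coefficients: +, +, +, +
Number of sign changes: 0
Possible positive real roots: 0

For negative roots, examine f(-x) = -3x^3 + 2x^2 - 6x + 8:
Signs of coefficients: -, +, -, +
Number of sign changes: 3
Possible negative real roots: 3, 1

Positive roots: 0; Negative roots: 3 or 1


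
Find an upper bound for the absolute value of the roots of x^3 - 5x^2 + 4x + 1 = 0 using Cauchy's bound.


Cauchy's bound: all roots r satisfy |r| <= 1 + max(|a_i/a_n|) for i = 0,...,n-1
where a_n is the leading coefficient.

Coefficients: [1, -5, 4, 1]
Leading coefficient a_n = 1
Ratios |a_i/a_n|: 5, 4, 1
Maximum ratio: 5
Cauchy's bound: |r| <= 1 + 5 = 6

Upper bound = 6


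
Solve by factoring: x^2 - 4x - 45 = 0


We need two numbers that multiply to -45 and add to -4.
Those numbers are 5 and -9 (since 5 * (-9) = -45 and 5 + (-9) = -4).
So x^2 - 4x - 45 = (x + 5)(x - 9) = 0
Setting each factor to zero: x = -5 or x = 9

x = -5, x = 9


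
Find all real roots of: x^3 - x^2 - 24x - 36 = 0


Let p(x) = x^3 - x^2 - 24x - 36. By the rational root theorem (leading coefficient 1), any rational root is an integer divisor of 36: try ±1, ±2, ... in turn.
Test x = 1: value = -60 ≠ 0.
Test x = -1: value = -14 ≠ 0.
Test x = 2: value = -80 ≠ 0.
Test x = -2: value = 0 ✓, so (x + 2) is a factor.
Synthetic division by (x + 2): bring down 1; 1(-2) - 1 = -3; (-3)(-2) - 24 = -18; (-18)(-2) - 36 = 0 → quotient x^2 - 3x - 18, remainder 0.
Solve the quadratic x^2 - 3x - 18 = 0: discriminant = (-3)^2 - 4(1)(-18) = 9 + 72 = 81.
sqrt(81) = 9, so x = (3 ± 9)/2: x = 6 or x = -3.

x = -3, x = -2, x = 6


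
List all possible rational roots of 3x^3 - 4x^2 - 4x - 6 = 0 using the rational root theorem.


Rational root theorem: possible roots are ±p/q where:
  p divides the constant term (-6): p ∈ {1, 2, 3, 6}
  q divides the leading coefficient (3): q ∈ {1, 3}

All possible rational roots: -6, -3, -2, -1, -2/3, -1/3, 1/3, 2/3, 1, 2, 3, 6

-6, -3, -2, -1, -2/3, -1/3, 1/3, 2/3, 1, 2, 3, 6


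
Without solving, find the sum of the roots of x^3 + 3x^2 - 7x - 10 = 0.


By Vieta's formulas for x^3 + bx^2 + cx + d = 0:
  r1 + r2 + r3 = -b/a = -3
  r1*r2 + r1*r3 + r2*r3 = c/a = -7
  r1*r2*r3 = -d/a = 10


Sum = -3


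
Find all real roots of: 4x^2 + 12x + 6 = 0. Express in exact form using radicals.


Using the quadratic formula: x = (-b ± sqrt(b^2 - 4ac)) / (2a)
Here a = 4, b = 12, c = 6
Discriminant = b^2 - 4ac = 12^2 - 4(4)(6) = 144 - 96 = 48
Since discriminant = 48 > 0, there are two real roots.
x = (-12 ± 4*sqrt(3)) / 8
Simplifying: x = (-3 ± sqrt(3)) / 2
Numerically: x ≈ -0.6340 or x ≈ -2.3660

x = (-3 + sqrt(3)) / 2 or x = (-3 - sqrt(3)) / 2


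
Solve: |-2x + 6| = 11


An absolute value equation |expr| = 11 gives two cases:
Case 1: -2x + 6 = 11
  -2x = 5, so x = -5/2
Case 2: -2x + 6 = -11
  -2x = -17, so x = 17/2

x = -5/2, x = 17/2


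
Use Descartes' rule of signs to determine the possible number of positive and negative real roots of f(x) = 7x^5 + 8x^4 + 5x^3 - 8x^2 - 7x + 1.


Descartes' rule of signs:

For positive roots, count sign changes in f(x) = 7x^5 + 8x^4 + 5x^3 - 8x^2 - 7x + 1:
Signs of coefficients: +, +, +, -, -, +
Number of sign changes: 2
Possible positive real roots: 2, 0

For negative roots, examine f(-x) = -7x^5 + 8x^4 - 5x^3 - 8x^2 + 7x + 1:
Signs of coefficients: -, +, -, -, +, +
Number of sign changes: 3
Possible negative real roots: 3, 1

Positive roots: 2 or 0; Negative roots: 3 or 1


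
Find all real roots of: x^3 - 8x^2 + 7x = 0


The constant term is 0, so x = 0 is a root. Factor out x:
  x(x^2 - 8x + 7) = 0
Solve the quadratic x^2 - 8x + 7 = 0: discriminant = (-8)^2 - 4(1)(7) = 64 - 28 = 36.
sqrt(36) = 6, so x = (8 ± 6)/2: x = 7 or x = 1.

x = 0, x = 1, x = 7


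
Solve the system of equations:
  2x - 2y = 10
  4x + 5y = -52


Using Cramer's rule:
Determinant D = (2)(5) - (4)(-2) = 10 + 8 = 18
Dx = (10)(5) - (-52)(-2) = 50 - 104 = -54
Dy = (2)(-52) - (4)(10) = -104 - 40 = -144
x = Dx/D = -54/18 = -3
y = Dy/D = -144/18 = -8

x = -3, y = -8


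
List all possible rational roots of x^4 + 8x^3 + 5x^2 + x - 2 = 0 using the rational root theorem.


Rational root theorem: possible roots are ±p/q where:
  p divides the constant term (-2): p ∈ {1, 2}
  q divides the leading coefficient (1): q ∈ {1}

All possible rational roots: -2, -1, 1, 2

-2, -1, 1, 2


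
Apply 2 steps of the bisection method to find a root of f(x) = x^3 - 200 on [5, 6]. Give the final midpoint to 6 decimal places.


f(x) = x^3 - 200
f(5) = -75 < 0
f(6) = 16 > 0

Step 1: midpoint = (5.000000 + 6.000000)/2 = 5.500000
  f(5.500000) = -33.625000
  f(mid) < 0, so root is in [5.500000, 6.000000]

Step 2: midpoint = (5.500000 + 6.000000)/2 = 5.750000
  f(5.750000) = -9.890625
  f(mid) < 0, so root is in [5.750000, 6.000000]

midpoint = 5.750000


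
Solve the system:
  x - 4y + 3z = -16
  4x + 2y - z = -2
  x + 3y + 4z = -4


Using Cramer's rule. Expand each determinant along the first row.
D  = 1*[2*4 - (-1)*3] - (-4)*[4*4 - (-1)*1] + 3*[4*3 - 2*1]
  = 1*(11) - (-4)*(17) + 3*(10) = 109
Dx = (-16)*[2*4 - (-1)*3] - (-4)*[(-2)*4 - (-1)*(-4)] + 3*[(-2)*3 - 2*(-4)]
  = (-16)*(11) - (-4)*(-12) + 3*(2) = -218
Dy = 1*[(-2)*4 - (-1)*(-4)] - (-16)*[4*4 - (-1)*1] + 3*[4*(-4) - (-2)*1]
  = 1*(-12) - (-16)*(17) + 3*(-14) = 218
Dz = 1*[2*(-4) - (-2)*3] - (-4)*[4*(-4) - (-2)*1] + (-16)*[4*3 - 2*1]
  = 1*(-2) - (-4)*(-14) + (-16)*(10) = -218
x = Dx/D = -218/109 = -2, y = Dy/D = 218/109 = 2, z = Dz/D = -218/109 = -2
Check eq1: (1)(-2) + (-4)(2) + (3)(-2) = -16 = -16 ✓
Check eq2: (4)(-2) + (2)(2) + (-1)(-2) = -2 = -2 ✓
Check eq3: (1)(-2) + (3)(2) + (4)(-2) = -4 = -4 ✓

x = -2, y = 2, z = -2


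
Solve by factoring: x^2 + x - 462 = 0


We need two numbers that multiply to -462 and add to 1.
Those numbers are -21 and 22 (since (-21) * 22 = -462 and (-21) + 22 = 1).
So x^2 + x - 462 = (x - 21)(x + 22) = 0
Setting each factor to zero: x = 21 or x = -22

x = -22, x = 21


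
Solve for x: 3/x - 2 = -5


Subtract -2 from both sides: 3/x = -3
Multiply both sides by x: 3 = -3 * x
Divide by -3: x = -1

x = -1


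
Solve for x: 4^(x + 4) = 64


Express both sides with the same base.
64 = 4^3
Since the bases match, equate exponents: x + 4 = 3
So x = 3 - (4) = -1

x = -1


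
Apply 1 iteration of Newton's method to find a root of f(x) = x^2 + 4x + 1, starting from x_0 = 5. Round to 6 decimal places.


Newton's method: x_(n+1) = x_n - f(x_n)/f'(x_n)
f(x) = x^2 + 4x + 1
f'(x) = 2x + 4

Iteration 1:
  f(5.000000) = 46.000000
  f'(5.000000) = 14.000000
  x_1 = 5.000000 - (46.000000)/(14.000000) = 1.714286

x_1 = 1.714286


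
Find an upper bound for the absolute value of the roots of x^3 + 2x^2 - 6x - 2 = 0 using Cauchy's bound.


Cauchy's bound: all roots r satisfy |r| <= 1 + max(|a_i/a_n|) for i = 0,...,n-1
where a_n is the leading coefficient.

Coefficients: [1, 2, -6, -2]
Leading coefficient a_n = 1
Ratios |a_i/a_n|: 2, 6, 2
Maximum ratio: 6
Cauchy's bound: |r| <= 1 + 6 = 7

Upper bound = 7


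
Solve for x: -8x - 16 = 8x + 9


Starting with: -8x - 16 = 8x + 9
Move all x terms to left: (-8 - 8)x = 9 + 16
Simplify: -16x = 25
Divide both sides by -16: x = -25/16

x = -25/16


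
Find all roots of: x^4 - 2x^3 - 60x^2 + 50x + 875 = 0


Let p(x) = x^4 - 2x^3 - 60x^2 + 50x + 875. By the rational root theorem (leading coefficient 1), any rational root is an integer divisor of 875: try ±1, ±2, ... in turn.
Test x = 1: value = 864 ≠ 0.
Test x = -1: value = 768 ≠ 0.
Test x = 5: value = 0 ✓, so (x - 5) is a factor.
Synthetic division by (x - 5): bring down 1; 1(5) - 2 = 3; 3(5) - 60 = -45; (-45)(5) + 50 = -175; (-175)(5) + 875 = 0 → quotient x^3 + 3x^2 - 45x - 175, remainder 0.
Continue with the quotient x^3 + 3x^2 - 45x - 175 (candidates must divide 175; re-test x = 5 first in case it repeats).
Test x = 5: value = -200 ≠ 0.
Test x = -5: value = 0 ✓, so (x + 5) is a factor.
Synthetic division by (x + 5): bring down 1; 1(-5) + 3 = -2; (-2)(-5) - 45 = -35; (-35)(-5) - 175 = 0 → quotient x^2 - 2x - 35, remainder 0.
Solve the quadratic x^2 - 2x - 35 = 0: discriminant = (-2)^2 - 4(1)(-35) = 4 + 140 = 144.
sqrt(144) = 12, so x = (2 ± 12)/2: x = 7 or x = -5.
Collecting all roots found:

x = -5 (multiplicity 2), x = 5, x = 7


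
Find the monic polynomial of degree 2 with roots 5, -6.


A monic polynomial with roots 5, -6 is:
p(x) = (x - 5)(x + 6)
After multiplying by (x - 5): x - 5
After multiplying by (x + 6): x^2 + x - 30

x^2 + x - 30


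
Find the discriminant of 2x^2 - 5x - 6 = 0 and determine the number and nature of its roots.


For ax^2 + bx + c = 0, discriminant D = b^2 - 4ac
Here a = 2, b = -5, c = -6
D = (-5)^2 - 4(2)(-6) = 25 + 48 = 73

D = 73 > 0 but not a perfect square
The equation has 2 distinct real irrational roots.

Discriminant = 73, 2 distinct real irrational roots


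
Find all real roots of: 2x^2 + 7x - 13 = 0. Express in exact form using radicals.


Using the quadratic formula: x = (-b ± sqrt(b^2 - 4ac)) / (2a)
Here a = 2, b = 7, c = -13
Discriminant = b^2 - 4ac = 7^2 - 4(2)(-13) = 49 + 104 = 153
Since discriminant = 153 > 0, there are two real roots.
x = (-7 ± 3*sqrt(17)) / 4
Numerically: x ≈ 1.3423 or x ≈ -4.8423

x = (-7 + 3*sqrt(17)) / 4 or x = (-7 - 3*sqrt(17)) / 4


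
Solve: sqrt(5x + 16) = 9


Square both sides: 5x + 16 = 9^2 = 81
5x = 81 - 16 = 65
x = 13
Check: sqrt(5*13 + 16) = sqrt(81) = 9 ✓

x = 13


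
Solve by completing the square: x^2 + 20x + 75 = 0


Start: x^2 + 20x + 75 = 0
Move constant: x^2 + 20x = -75
Half of 20 is 10, squared is 100
Add 100 to both sides: x^2 + 20x + 100 = 25
(x + 10)^2 = 25
x + 10 = ±5
x = -10 + 5 = -5 or x = -10 - 5 = -15

x = -15, x = -5


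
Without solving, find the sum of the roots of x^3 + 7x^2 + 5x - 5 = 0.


By Vieta's formulas for x^3 + bx^2 + cx + d = 0:
  r1 + r2 + r3 = -b/a = -7
  r1*r2 + r1*r3 + r2*r3 = c/a = 5
  r1*r2*r3 = -d/a = 5


Sum = -7


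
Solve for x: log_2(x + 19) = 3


Convert to exponential form: x + 19 = 2^3 = 8
x = 8 - 19 = -11
Check: log_2(-11 + 19) = log_2(8) = log_2(8) = 3 ✓

x = -11


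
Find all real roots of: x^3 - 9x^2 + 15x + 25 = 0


Let p(x) = x^3 - 9x^2 + 15x + 25. By the rational root theorem (leading coefficient 1), any rational root is an integer divisor of 25: try ±1, ±2, ... in turn.
Test x = 1: value = 32 ≠ 0.
Test x = -1: value = 0 ✓, so (x + 1) is a factor.
Synthetic division by (x + 1): bring down 1; 1(-1) - 9 = -10; (-10)(-1) + 15 = 25; 25(-1) + 25 = 0 → quotient x^2 - 10x + 25, remainder 0.
Solve the quadratic x^2 - 10x + 25 = 0: discriminant = (-10)^2 - 4(1)(25) = 100 - 100 = 0.
Discriminant = 0, so a double root: x = 10/2 = 5.

x = -1, x = 5 (multiplicity 2)


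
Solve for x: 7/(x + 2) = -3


Multiply both sides by (x + 2): 7 = -3(x + 2)
Distribute: 7 = -3x - 6
-3x = 7 + 6 = 13
x = -13/3

x = -13/3


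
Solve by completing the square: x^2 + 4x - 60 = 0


Start: x^2 + 4x - 60 = 0
Move constant: x^2 + 4x = 60
Half of 4 is 2, squared is 4
Add 4 to both sides: x^2 + 4x + 4 = 64
(x + 2)^2 = 64
x + 2 = ±8
x = -2 + 8 = 6 or x = -2 - 8 = -10

x = -10, x = 6


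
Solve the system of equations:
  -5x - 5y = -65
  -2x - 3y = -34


Using Cramer's rule:
Determinant D = (-5)(-3) - (-2)(-5) = 15 - 10 = 5
Dx = (-65)(-3) - (-34)(-5) = 195 - 170 = 25
Dy = (-5)(-34) - (-2)(-65) = 170 - 130 = 40
x = Dx/D = 25/5 = 5
y = Dy/D = 40/5 = 8

x = 5, y = 8


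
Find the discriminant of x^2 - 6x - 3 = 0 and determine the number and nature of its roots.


For ax^2 + bx + c = 0, discriminant D = b^2 - 4ac
Here a = 1, b = -6, c = -3
D = (-6)^2 - 4(1)(-3) = 36 + 12 = 48

D = 48 > 0 but not a perfect square
The equation has 2 distinct real irrational roots.

Discriminant = 48, 2 distinct real irrational roots


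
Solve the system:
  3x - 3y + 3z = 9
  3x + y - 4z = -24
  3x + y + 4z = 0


Using Cramer's rule. Expand each determinant along the first row.
D  = 3*[1*4 - (-4)*1] - (-3)*[3*4 - (-4)*3] + 3*[3*1 - 1*3]
  = 3*(8) - (-3)*(24) + 3*(0) = 96
Dx = 9*[1*4 - (-4)*1] - (-3)*[(-24)*4 - (-4)*0] + 3*[(-24)*1 - 1*0]
  = 9*(8) - (-3)*(-96) + 3*(-24) = -288
Dy = 3*[(-24)*4 - (-4)*0] - 9*[3*4 - (-4)*3] + 3*[3*0 - (-24)*3]
  = 3*(-96) - 9*(24) + 3*(72) = -288
Dz = 3*[1*0 - (-24)*1] - (-3)*[3*0 - (-24)*3] + 9*[3*1 - 1*3]
  = 3*(24) - (-3)*(72) + 9*(0) = 288
x = Dx/D = -288/96 = -3, y = Dy/D = -288/96 = -3, z = Dz/D = 288/96 = 3
Check eq1: (3)(-3) + (-3)(-3) + (3)(3) = 9 = 9 ✓
Check eq2: (3)(-3) + (1)(-3) + (-4)(3) = -24 = -24 ✓
Check eq3: (3)(-3) + (1)(-3) + (4)(3) = 0 = 0 ✓

x = -3, y = -3, z = 3


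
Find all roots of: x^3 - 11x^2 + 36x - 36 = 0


Let p(x) = x^3 - 11x^2 + 36x - 36. By the rational root theorem (leading coefficient 1), any rational root is an integer divisor of 36: try ±1, ±2, ... in turn.
Test x = 1: value = -10 ≠ 0.
Test x = -1: value = -84 ≠ 0.
Test x = 2: value = 0 ✓, so (x - 2) is a factor.
Synthetic division by (x - 2): bring down 1; 1(2) - 11 = -9; (-9)(2) + 36 = 18; 18(2) - 36 = 0 → quotient x^2 - 9x + 18, remainder 0.
Solve the quadratic x^2 - 9x + 18 = 0: discriminant = (-9)^2 - 4(1)(18) = 81 - 72 = 9.
sqrt(9) = 3, so x = (9 ± 3)/2: x = 6 or x = 3.
Collecting all roots found:

x = 2, x = 3, x = 6


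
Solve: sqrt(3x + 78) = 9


Square both sides: 3x + 78 = 9^2 = 81
3x = 81 - 78 = 3
x = 1
Check: sqrt(3*1 + 78) = sqrt(81) = 9 ✓

x = 1


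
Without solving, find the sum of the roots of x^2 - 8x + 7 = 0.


By Vieta's formulas for ax^2 + bx + c = 0:
  Sum of roots = -b/a
  Product of roots = c/a

Here a = 1, b = -8, c = 7
Sum = -(-8)/1 = 8
Product = 7/1 = 7

Sum = 8


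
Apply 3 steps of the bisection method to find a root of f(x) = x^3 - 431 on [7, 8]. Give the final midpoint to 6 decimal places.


f(x) = x^3 - 431
f(7) = -88 < 0
f(8) = 81 > 0

Step 1: midpoint = (7.000000 + 8.000000)/2 = 7.500000
  f(7.500000) = -9.125000
  f(mid) < 0, so root is in [7.500000, 8.000000]

Step 2: midpoint = (7.500000 + 8.000000)/2 = 7.750000
  f(7.750000) = 34.484375
  f(mid) > 0, so root is in [7.500000, 7.750000]

Step 3: midpoint = (7.500000 + 7.750000)/2 = 7.625000
  f(7.625000) = 12.322266
  f(mid) > 0, so root is in [7.500000, 7.625000]

midpoint = 7.625000


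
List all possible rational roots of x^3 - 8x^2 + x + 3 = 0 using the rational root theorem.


Rational root theorem: possible roots are ±p/q where:
  p divides the constant term (3): p ∈ {1, 3}
  q divides the leading coefficient (1): q ∈ {1}

All possible rational roots: -3, -1, 1, 3

-3, -1, 1, 3


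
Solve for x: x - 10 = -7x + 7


Starting with: x - 10 = -7x + 7
Move all x terms to left: (1 + 7)x = 7 + 10
Simplify: 8x = 17
Divide both sides by 8: x = 17/8

x = 17/8


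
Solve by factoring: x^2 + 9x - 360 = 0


We need two numbers that multiply to -360 and add to 9.
Those numbers are 24 and -15 (since 24 * (-15) = -360 and 24 + (-15) = 9).
So x^2 + 9x - 360 = (x + 24)(x - 15) = 0
Setting each factor to zero: x = -24 or x = 15

x = -24, x = 15


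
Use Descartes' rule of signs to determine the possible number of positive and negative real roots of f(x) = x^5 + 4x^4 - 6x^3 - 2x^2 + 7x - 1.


Descartes' rule of signs:

For positive roots, count sign changes in f(x) = x^5 + 4x^4 - 6x^3 - 2x^2 + 7x - 1:
Signs of coefficients: +, +, -, -, +, -
Number of sign changes: 3
Possible positive real roots: 3, 1

For negative roots, examine f(-x) = -x^5 + 4x^4 + 6x^3 - 2x^2 - 7x - 1:
Signs of coefficients: -, +, +, -, -, -
Number of sign changes: 2
Possible negative real roots: 2, 0

Positive roots: 3 or 1; Negative roots: 2 or 0


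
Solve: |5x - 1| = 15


An absolute value equation |expr| = 15 gives two cases:
Case 1: 5x - 1 = 15
  5x = 16, so x = 16/5
Case 2: 5x - 1 = -15
  5x = -14, so x = -14/5

x = -14/5, x = 16/5


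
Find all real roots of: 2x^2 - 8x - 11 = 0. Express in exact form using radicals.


Using the quadratic formula: x = (-b ± sqrt(b^2 - 4ac)) / (2a)
Here a = 2, b = -8, c = -11
Discriminant = b^2 - 4ac = (-8)^2 - 4(2)(-11) = 64 + 88 = 152
Since discriminant = 152 > 0, there are two real roots.
x = (8 ± 2*sqrt(38)) / 4
Simplifying: x = (4 ± sqrt(38)) / 2
Numerically: x ≈ 5.0822 or x ≈ -1.0822

x = (4 + sqrt(38)) / 2 or x = (4 - sqrt(38)) / 2


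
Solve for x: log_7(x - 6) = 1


Convert to exponential form: x - 6 = 7^1 = 7
x = 7 + 6 = 13
Check: log_7(13 - 6) = log_7(7) = log_7(7) = 1 ✓

x = 13


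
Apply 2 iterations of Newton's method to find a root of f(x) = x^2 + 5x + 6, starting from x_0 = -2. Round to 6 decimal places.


Newton's method: x_(n+1) = x_n - f(x_n)/f'(x_n)
f(x) = x^2 + 5x + 6
f'(x) = 2x + 5

Iteration 1:
  f(-2.000000) = 0.000000
  f'(-2.000000) = 1.000000
  x_1 = -2.000000 - (0.000000)/(1.000000) = -2.000000

Iteration 2:
  f(-2.000000) = 0.000000
  f'(-2.000000) = 1.000000
  x_2 = -2.000000 - (0.000000)/(1.000000) = -2.000000

x_2 = -2.000000


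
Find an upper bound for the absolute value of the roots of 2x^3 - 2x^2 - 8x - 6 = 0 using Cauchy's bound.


Cauchy's bound: all roots r satisfy |r| <= 1 + max(|a_i/a_n|) for i = 0,...,n-1
where a_n is the leading coefficient.

Coefficients: [2, -2, -8, -6]
Leading coefficient a_n = 2
Ratios |a_i/a_n|: 1, 4, 3
Maximum ratio: 4
Cauchy's bound: |r| <= 1 + 4 = 5

Upper bound = 5


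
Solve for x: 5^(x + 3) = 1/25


Express both sides with the same base.
1/25 = 5^(-2)
Since the bases match, equate exponents: x + 3 = -2
So x = -2 - (3) = -5

x = -5


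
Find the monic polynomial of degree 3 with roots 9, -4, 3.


A monic polynomial with roots 9, -4, 3 is:
p(x) = (x - 9)(x + 4)(x - 3)
After multiplying by (x - 9): x - 9
After multiplying by (x + 4): x^2 - 5x - 36
After multiplying by (x - 3): x^3 - 8x^2 - 21x + 108

x^3 - 8x^2 - 21x + 108


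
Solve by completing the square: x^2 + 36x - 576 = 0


Start: x^2 + 36x - 576 = 0
Move constant: x^2 + 36x = 576
Half of 36 is 18, squared is 324
Add 324 to both sides: x^2 + 36x + 324 = 900
(x + 18)^2 = 900
x + 18 = ±30
x = -18 + 30 = 12 or x = -18 - 30 = -48

x = -48, x = 12


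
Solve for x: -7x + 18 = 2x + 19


Starting with: -7x + 18 = 2x + 19
Move all x terms to left: (-7 - 2)x = 19 - 18
Simplify: -9x = 1
Divide both sides by -9: x = -1/9

x = -1/9


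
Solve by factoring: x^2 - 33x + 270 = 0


We need two numbers that multiply to 270 and add to -33.
Those numbers are -18 and -15 (since (-18) * (-15) = 270 and (-18) + (-15) = -33).
So x^2 - 33x + 270 = (x - 18)(x - 15) = 0
Setting each factor to zero: x = 18 or x = 15

x = 15, x = 18


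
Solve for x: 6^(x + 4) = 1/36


Express both sides with the same base.
1/36 = 6^(-2)
Since the bases match, equate exponents: x + 4 = -2
So x = -2 - (4) = -6

x = -6


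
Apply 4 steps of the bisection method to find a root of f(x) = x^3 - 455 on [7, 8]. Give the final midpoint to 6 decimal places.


f(x) = x^3 - 455
f(7) = -112 < 0
f(8) = 57 > 0

Step 1: midpoint = (7.000000 + 8.000000)/2 = 7.500000
  f(7.500000) = -33.125000
  f(mid) < 0, so root is in [7.500000, 8.000000]

Step 2: midpoint = (7.500000 + 8.000000)/2 = 7.750000
  f(7.750000) = 10.484375
  f(mid) > 0, so root is in [7.500000, 7.750000]

Step 3: midpoint = (7.500000 + 7.750000)/2 = 7.625000
  f(7.625000) = -11.677734
  f(mid) < 0, so root is in [7.625000, 7.750000]

Step 4: midpoint = (7.625000 + 7.750000)/2 = 7.687500
  f(7.687500) = -0.686768
  f(mid) < 0, so root is in [7.687500, 7.750000]

midpoint = 7.687500


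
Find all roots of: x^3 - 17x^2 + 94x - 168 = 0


Let p(x) = x^3 - 17x^2 + 94x - 168. By the rational root theorem (leading coefficient 1), any rational root is an integer divisor of 168: try ±1, ±2, ... in turn.
Test x = 1: value = -90 ≠ 0.
Test x = -1: value = -280 ≠ 0.
Test x = 2: value = -40 ≠ 0.
Test x = -2: value = -432 ≠ 0.
Test x = 3: value = -12 ≠ 0.
Test x = -3: value = -630 ≠ 0.
Test x = 4: value = 0 ✓, so (x - 4) is a factor.
Synthetic division by (x - 4): bring down 1; 1(4) - 17 = -13; (-13)(4) + 94 = 42; 42(4) - 168 = 0 → quotient x^2 - 13x + 42, remainder 0.
Solve the quadratic x^2 - 13x + 42 = 0: discriminant = (-13)^2 - 4(1)(42) = 169 - 168 = 1.
sqrt(1) = 1, so x = (13 ± 1)/2: x = 7 or x = 6.
Collecting all roots found:

x = 4, x = 6, x = 7


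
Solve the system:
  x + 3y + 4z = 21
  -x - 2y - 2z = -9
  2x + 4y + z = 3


Using Cramer's rule. Expand each determinant along the first row.
D  = 1*[(-2)*1 - (-2)*4] - 3*[(-1)*1 - (-2)*2] + 4*[(-1)*4 - (-2)*2]
  = 1*(6) - 3*(3) + 4*(0) = -3
Dx = 21*[(-2)*1 - (-2)*4] - 3*[(-9)*1 - (-2)*3] + 4*[(-9)*4 - (-2)*3]
  = 21*(6) - 3*(-3) + 4*(-30) = 15
Dy = 1*[(-9)*1 - (-2)*3] - 21*[(-1)*1 - (-2)*2] + 4*[(-1)*3 - (-9)*2]
  = 1*(-3) - 21*(3) + 4*(15) = -6
Dz = 1*[(-2)*3 - (-9)*4] - 3*[(-1)*3 - (-9)*2] + 21*[(-1)*4 - (-2)*2]
  = 1*(30) - 3*(15) + 21*(0) = -15
x = Dx/D = 15/-3 = -5, y = Dy/D = -6/-3 = 2, z = Dz/D = -15/-3 = 5
Check eq1: (1)(-5) + (3)(2) + (4)(5) = 21 = 21 ✓
Check eq2: (-1)(-5) + (-2)(2) + (-2)(5) = -9 = -9 ✓
Check eq3: (2)(-5) + (4)(2) + (1)(5) = 3 = 3 ✓

x = -5, y = 2, z = 5


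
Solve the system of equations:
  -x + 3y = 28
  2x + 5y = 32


Using Cramer's rule:
Determinant D = (-1)(5) - (2)(3) = -5 - 6 = -11
Dx = (28)(5) - (32)(3) = 140 - 96 = 44
Dy = (-1)(32) - (2)(28) = -32 - 56 = -88
x = Dx/D = 44/-11 = -4
y = Dy/D = -88/-11 = 8

x = -4, y = 8


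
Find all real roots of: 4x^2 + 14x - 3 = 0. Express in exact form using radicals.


Using the quadratic formula: x = (-b ± sqrt(b^2 - 4ac)) / (2a)
Here a = 4, b = 14, c = -3
Discriminant = b^2 - 4ac = 14^2 - 4(4)(-3) = 196 + 48 = 244
Since discriminant = 244 > 0, there are two real roots.
x = (-14 ± 2*sqrt(61)) / 8
Simplifying: x = (-7 ± sqrt(61)) / 4
Numerically: x ≈ 0.2026 or x ≈ -3.7026

x = (-7 + sqrt(61)) / 4 or x = (-7 - sqrt(61)) / 4


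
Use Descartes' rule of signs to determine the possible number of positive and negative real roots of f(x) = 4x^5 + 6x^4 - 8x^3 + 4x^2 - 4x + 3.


Descartes' rule of signs:

For positive roots, count sign changes in f(x) = 4x^5 + 6x^4 - 8x^3 + 4x^2 - 4x + 3:
Signs of coefficients: +, +, -, +, -, +
Number of sign changes: 4
Possible positive real roots: 4, 2, 0

For negative roots, examine f(-x) = -4x^5 + 6x^4 + 8x^3 + 4x^2 + 4x + 3:
Signs of coefficients: -, +, +, +, +, +
Number of sign changes: 1
Possible negative real roots: 1

Positive roots: 4 or 2 or 0; Negative roots: 1


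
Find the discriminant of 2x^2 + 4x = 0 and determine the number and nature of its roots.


For ax^2 + bx + c = 0, discriminant D = b^2 - 4ac
Here a = 2, b = 4, c = 0
D = (4)^2 - 4(2)(0) = 16 - 0 = 16

D = 16 > 0 and is a perfect square (sqrt = 4)
The equation has 2 distinct real rational roots.

Discriminant = 16, 2 distinct real rational roots
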